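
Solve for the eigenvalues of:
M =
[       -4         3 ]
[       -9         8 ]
λ = -1, 5

Solve det(M - λI) = 0. For a 2×2 matrix the characteristic equation is λ² - (trace)λ + det = 0.
trace(M) = a + d = -4 + 8 = 4.
det(M) = a*d - b*c = (-4)*(8) - (3)*(-9) = -32 + 27 = -5.
Characteristic equation: λ² - (4)λ + (-5) = 0.
Discriminant = (4)² - 4*(-5) = 16 + 20 = 36.
λ = (4 ± √36) / 2 = (4 ± 6) / 2 = -1, 5.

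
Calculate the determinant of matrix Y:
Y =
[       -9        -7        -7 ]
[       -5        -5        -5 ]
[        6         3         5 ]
det(Y) = 20

Expand along row 0 (cofactor expansion): det(Y) = a*(e*i - f*h) - b*(d*i - f*g) + c*(d*h - e*g), where the 3×3 is [[a, b, c], [d, e, f], [g, h, i]].
Minor M_00 = (-5)*(5) - (-5)*(3) = -25 + 15 = -10.
Minor M_01 = (-5)*(5) - (-5)*(6) = -25 + 30 = 5.
Minor M_02 = (-5)*(3) - (-5)*(6) = -15 + 30 = 15.
det(Y) = (-9)*(-10) - (-7)*(5) + (-7)*(15) = 90 + 35 - 105 = 20.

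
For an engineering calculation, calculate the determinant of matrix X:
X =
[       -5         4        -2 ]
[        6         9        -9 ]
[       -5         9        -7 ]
det(X) = 60

Expand along row 0 (cofactor expansion): det(X) = a*(e*i - f*h) - b*(d*i - f*g) + c*(d*h - e*g), where the 3×3 is [[a, b, c], [d, e, f], [g, h, i]].
Minor M_00 = (9)*(-7) - (-9)*(9) = -63 + 81 = 18.
Minor M_01 = (6)*(-7) - (-9)*(-5) = -42 - 45 = -87.
Minor M_02 = (6)*(9) - (9)*(-5) = 54 + 45 = 99.
det(X) = (-5)*(18) - (4)*(-87) + (-2)*(99) = -90 + 348 - 198 = 60.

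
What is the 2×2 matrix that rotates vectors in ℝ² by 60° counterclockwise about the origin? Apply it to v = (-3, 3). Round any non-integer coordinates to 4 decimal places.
R = [[1/2, -√3/2], [√3/2, 1/2]]; R·v = (-4.0981, -1.0981)

A counterclockwise rotation by angle θ in ℝ² has matrix R(θ) = [[cos θ, -sin θ], [sin θ, cos θ]].
For θ = 60°: cos θ = 1/2, sin θ = √3/2.
R(60°) = [[1/2, -√3/2], [√3/2, 1/2]].
R·v = [1/2·-3 + (-√3/2)·3, √3/2·-3 + 1/2·3] = (-4.0981, -1.0981).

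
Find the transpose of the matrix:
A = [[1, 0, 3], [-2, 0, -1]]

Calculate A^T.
[[1, -2], [0, 0], [3, -1]]

The transpose sends entry (i,j) to (j,i); rows become columns.
Row 0 of A: [1, 0, 3] -> column 0 of A^T.
Row 1 of A: [-2, 0, -1] -> column 1 of A^T.
A^T = [[1, -2], [0, 0], [3, -1]]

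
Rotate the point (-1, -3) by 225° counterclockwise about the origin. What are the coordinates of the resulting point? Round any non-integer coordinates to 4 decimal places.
(-1.4142, 2.8284)

Rotation matrix R(θ) = [[cos θ, -sin θ], [sin θ, cos θ]]; for θ = 225°:
R = [[-√2/2, √2/2], [-√2/2, -√2/2]]
Result: R × [-1, -3]ᵀ = [-√2/2·-1 + (√2/2)·-3, -√2/2·-1 + (-√2/2)·-3]ᵀ = (-1.4142, 2.8284)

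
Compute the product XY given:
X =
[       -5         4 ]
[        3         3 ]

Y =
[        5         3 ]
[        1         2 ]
XY =
[      -21        -7 ]
[       18        15 ]

Matrix multiplication: (XY)[i][j] = sum over k of X[i][k] * Y[k][j].
  (XY)[0][0] = (-5)*(5) + (4)*(1) = -21
  (XY)[0][1] = (-5)*(3) + (4)*(2) = -7
  (XY)[1][0] = (3)*(5) + (3)*(1) = 18
  (XY)[1][1] = (3)*(3) + (3)*(2) = 15
XY =
[      -21        -7 ]
[       18        15 ]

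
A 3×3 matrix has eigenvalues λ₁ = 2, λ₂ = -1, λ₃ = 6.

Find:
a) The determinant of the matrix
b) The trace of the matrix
det = -12, trace = 7

Two standard eigenvalue identities:
- det(A) equals the product of the eigenvalues (counted with multiplicity).
- trace(A) equals the sum of the eigenvalues.
det(A) = (2)*(-1)*(6) = -12.
trace(A) = 2 - 1 + 6 = 7.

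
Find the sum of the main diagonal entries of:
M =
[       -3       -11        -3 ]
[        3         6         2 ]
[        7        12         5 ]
tr(M) = -3 + 6 + 5 = 8

The trace of a square matrix is the sum of its diagonal entries.
Diagonal entries of M: M[0][0] = -3, M[1][1] = 6, M[2][2] = 5.
tr(M) = -3 + 6 + 5 = 8.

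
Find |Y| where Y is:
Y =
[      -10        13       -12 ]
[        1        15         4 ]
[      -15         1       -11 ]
det(Y) = -1659

Expand along row 0 (cofactor expansion): det(Y) = a*(e*i - f*h) - b*(d*i - f*g) + c*(d*h - e*g), where the 3×3 is [[a, b, c], [d, e, f], [g, h, i]].
Minor M_00 = (15)*(-11) - (4)*(1) = -165 - 4 = -169.
Minor M_01 = (1)*(-11) - (4)*(-15) = -11 + 60 = 49.
Minor M_02 = (1)*(1) - (15)*(-15) = 1 + 225 = 226.
det(Y) = (-10)*(-169) - (13)*(49) + (-12)*(226) = 1690 - 637 - 2712 = -1659.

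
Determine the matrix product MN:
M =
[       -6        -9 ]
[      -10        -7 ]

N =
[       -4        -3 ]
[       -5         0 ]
MN =
[       69        18 ]
[       75        30 ]

Matrix multiplication: (MN)[i][j] = sum over k of M[i][k] * N[k][j].
  (MN)[0][0] = (-6)*(-4) + (-9)*(-5) = 69
  (MN)[0][1] = (-6)*(-3) + (-9)*(0) = 18
  (MN)[1][0] = (-10)*(-4) + (-7)*(-5) = 75
  (MN)[1][1] = (-10)*(-3) + (-7)*(0) = 30
MN =
[       69        18 ]
[       75        30 ]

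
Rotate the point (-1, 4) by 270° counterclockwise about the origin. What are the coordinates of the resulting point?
(4, 1)

Rotation matrix R(θ) = [[cos θ, -sin θ], [sin θ, cos θ]]; for θ = 270°:
R = [[0, 1], [-1, 0]]
Result: R × [-1, 4]ᵀ = [0·-1 + (1)·4, -1·-1 + (0)·4]ᵀ = (4, 1)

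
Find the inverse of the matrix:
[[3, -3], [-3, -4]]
[[4/21, -1/7], [-1/7, -1/7]]

For [[a,b],[c,d]], inverse = (1/det)·[[d,-b],[-c,a]]
det = 3·-4 - -3·-3 = -21
Inverse = (1/-21)·[[-4, 3], [3, 3]]
        = [[4/21, -1/7], [-1/7, -1/7]]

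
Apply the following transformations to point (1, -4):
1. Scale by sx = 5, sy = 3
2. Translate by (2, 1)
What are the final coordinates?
(7, -11)

Step 1: Scale (1, -4) by (sx, sy) = (5, 3) → (5, -12)
Step 2: Translate by (2, 1) → (7, -11)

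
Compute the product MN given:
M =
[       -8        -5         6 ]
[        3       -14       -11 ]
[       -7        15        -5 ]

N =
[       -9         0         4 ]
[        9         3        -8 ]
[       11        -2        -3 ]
MN =
[       93       -27       -10 ]
[     -274       -20       157 ]
[      143        55      -133 ]

Matrix multiplication: (MN)[i][j] = sum over k of M[i][k] * N[k][j].
  (MN)[0][0] = (-8)*(-9) + (-5)*(9) + (6)*(11) = 93
  (MN)[0][1] = (-8)*(0) + (-5)*(3) + (6)*(-2) = -27
  (MN)[0][2] = (-8)*(4) + (-5)*(-8) + (6)*(-3) = -10
  (MN)[1][0] = (3)*(-9) + (-14)*(9) + (-11)*(11) = -274
  (MN)[1][1] = (3)*(0) + (-14)*(3) + (-11)*(-2) = -20
  (MN)[1][2] = (3)*(4) + (-14)*(-8) + (-11)*(-3) = 157
  (MN)[2][0] = (-7)*(-9) + (15)*(9) + (-5)*(11) = 143
  (MN)[2][1] = (-7)*(0) + (15)*(3) + (-5)*(-2) = 55
  (MN)[2][2] = (-7)*(4) + (15)*(-8) + (-5)*(-3) = -133
MN =
[       93       -27       -10 ]
[     -274       -20       157 ]
[      143        55      -133 ]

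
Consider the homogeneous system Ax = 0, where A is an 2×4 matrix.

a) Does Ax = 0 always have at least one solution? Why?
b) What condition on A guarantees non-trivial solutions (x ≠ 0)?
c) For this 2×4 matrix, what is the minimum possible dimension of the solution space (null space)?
a) Yes, x = 0 is always a solution. b) When A has linearly dependent columns (rank < n). c) Minimum nullity = 2.

a) x = 0 satisfies A·0 = 0, so the zero vector is always a solution.
b) Non-trivial solutions exist iff the columns of A are linearly dependent, equivalently rank(A) < n (the number of columns).
c) By rank-nullity, rank(A) + nullity(A) = n = 4. Since A has only 2 rows, rank(A) ≤ 2, so nullity(A) ≥ 4 - 2 = 2.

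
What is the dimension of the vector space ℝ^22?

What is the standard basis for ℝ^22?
Dimension = 22; standard basis = {e_1, e_2, e_3, …, e_22}

ℝ^22 is the space of 22-tuples of real numbers; its dimension is 22.
The standard basis consists of 22 vectors: e_1, e_2, e_3, …, e_22, where e_i is the vector with 1 in position i and 0 elsewhere.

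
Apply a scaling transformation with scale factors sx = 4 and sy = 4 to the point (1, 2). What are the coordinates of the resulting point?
(4, 8)

Scaling matrix:
[[4, 0], [0, 4]]
Result: (1 × 4, 2 × 4) = (4, 8)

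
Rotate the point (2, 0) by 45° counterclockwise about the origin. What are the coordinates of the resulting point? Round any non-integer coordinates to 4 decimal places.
(1.4142, 1.4142)

Rotation matrix R(θ) = [[cos θ, -sin θ], [sin θ, cos θ]]; for θ = 45°:
R = [[√2/2, -√2/2], [√2/2, √2/2]]
Result: R × [2, 0]ᵀ = [√2/2·2 + (-√2/2)·0, √2/2·2 + (√2/2)·0]ᵀ = (1.4142, 1.4142)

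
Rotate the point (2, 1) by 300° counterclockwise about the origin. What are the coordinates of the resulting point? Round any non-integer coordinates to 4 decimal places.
(1.8660, -1.2321)

Rotation matrix R(θ) = [[cos θ, -sin θ], [sin θ, cos θ]]; for θ = 300°:
R = [[1/2, √3/2], [-√3/2, 1/2]]
Result: R × [2, 1]ᵀ = [1/2·2 + (√3/2)·1, -√3/2·2 + (1/2)·1]ᵀ = (1.8660, -1.2321)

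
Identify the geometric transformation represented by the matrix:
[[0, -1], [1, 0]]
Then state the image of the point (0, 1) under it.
rotation by 90° counterclockwise; image of (0, 1) is (-1, 0)

This matches the form [[cos θ, -sin θ], [sin θ, cos θ]] of a rotation matrix; reading off cos θ and sin θ gives the angle.
The matrix [[0, -1], [1, 0]] represents: rotation by 90° counterclockwise.
Applying it to (0, 1): [0·0 + -1·1, 1·0 + 0·1] = (-1, 0).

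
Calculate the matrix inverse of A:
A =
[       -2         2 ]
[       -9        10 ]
det(A) = -2
A⁻¹ =
[       -5         1 ]
[     -9/2         1 ]

For a 2×2 matrix A = [[a, b], [c, d]] with det(A) ≠ 0, A⁻¹ = (1/det(A)) * [[d, -b], [-c, a]].
det(A) = (-2)*(10) - (2)*(-9) = -20 + 18 = -2.
A⁻¹ = (1/-2) * [[10, -2], [9, -2]].
Dividing each entry by -2 and reducing:
A⁻¹ =
[       -5         1 ]
[     -9/2         1 ]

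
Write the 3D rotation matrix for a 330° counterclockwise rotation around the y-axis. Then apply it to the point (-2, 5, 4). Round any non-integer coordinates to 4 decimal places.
R = [[√3/2, 0, -1/2], [0, 1, 0], [1/2, 0, √3/2]]; R·(-2, 5, 4) = (-3.7321, 5.0000, 2.4641)

Rotation matrix for 330° around y-axis:
cos(330°) = √3/2, sin(330°) = -1/2
R = [[√3/2, 0, -1/2], [0, 1, 0], [1/2, 0, √3/2]]
Apply to (-2, 5, 4): R·[-2, 5, 4]ᵀ = (-3.7321, 5.0000, 2.4641)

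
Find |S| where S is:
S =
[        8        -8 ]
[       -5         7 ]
det(S) = 16

For a 2×2 matrix [[a, b], [c, d]], det = a*d - b*c.
det(S) = (8)*(7) - (-8)*(-5) = 56 - 40 = 16.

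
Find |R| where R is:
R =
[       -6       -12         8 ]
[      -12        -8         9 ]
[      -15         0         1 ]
det(R) = 564

Expand along row 0 (cofactor expansion): det(R) = a*(e*i - f*h) - b*(d*i - f*g) + c*(d*h - e*g), where the 3×3 is [[a, b, c], [d, e, f], [g, h, i]].
Minor M_00 = (-8)*(1) - (9)*(0) = -8 - 0 = -8.
Minor M_01 = (-12)*(1) - (9)*(-15) = -12 + 135 = 123.
Minor M_02 = (-12)*(0) - (-8)*(-15) = 0 - 120 = -120.
det(R) = (-6)*(-8) - (-12)*(123) + (8)*(-120) = 48 + 1476 - 960 = 564.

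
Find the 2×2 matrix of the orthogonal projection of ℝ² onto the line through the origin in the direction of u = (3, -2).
[[9/13, -6/13], [-6/13, 4/13]]

The orthogonal projection onto the line spanned by a nonzero vector u = (a, b) has matrix P = (u uᵀ) / (uᵀ u) = (1/(a² + b²)) · [[a², ab], [ab, b²]].
Here u = (3, -2), so a² + b² = 9 + 4 = 13.
P = (1/13) · [[9, -6], [-6, 4]] = [[9/13, -6/13], [-6/13, 4/13]].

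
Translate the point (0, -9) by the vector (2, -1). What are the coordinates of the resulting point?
(2, -10)

Translation by (2, -1):
x' = 0 + 2 = 2
y' = -9 + -1 = -10
Homogeneous matrix: [[1, 0, 2], [0, 1, -1], [0, 0, 1]]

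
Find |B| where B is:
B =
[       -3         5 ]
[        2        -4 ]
det(B) = 2

For a 2×2 matrix [[a, b], [c, d]], det = a*d - b*c.
det(B) = (-3)*(-4) - (5)*(2) = 12 - 10 = 2.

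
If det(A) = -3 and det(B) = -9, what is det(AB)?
27

Use the multiplicative property of determinants: det(AB) = det(A)*det(B).
det(AB) = (-3)*(-9) = 27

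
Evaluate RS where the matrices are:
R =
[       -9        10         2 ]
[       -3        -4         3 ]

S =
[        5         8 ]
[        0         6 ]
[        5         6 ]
RS =
[      -35         0 ]
[        0       -30 ]

Matrix multiplication: (RS)[i][j] = sum over k of R[i][k] * S[k][j].
  (RS)[0][0] = (-9)*(5) + (10)*(0) + (2)*(5) = -35
  (RS)[0][1] = (-9)*(8) + (10)*(6) + (2)*(6) = 0
  (RS)[1][0] = (-3)*(5) + (-4)*(0) + (3)*(5) = 0
  (RS)[1][1] = (-3)*(8) + (-4)*(6) + (3)*(6) = -30
RS =
[      -35         0 ]
[        0       -30 ]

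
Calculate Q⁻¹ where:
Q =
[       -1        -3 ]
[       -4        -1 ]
det(Q) = -11
Q⁻¹ =
[     1/11     -3/11 ]
[    -4/11      1/11 ]

For a 2×2 matrix Q = [[a, b], [c, d]] with det(Q) ≠ 0, Q⁻¹ = (1/det(Q)) * [[d, -b], [-c, a]].
det(Q) = (-1)*(-1) - (-3)*(-4) = 1 - 12 = -11.
Q⁻¹ = (1/-11) * [[-1, 3], [4, -1]].
Dividing each entry by -11 and reducing:
Q⁻¹ =
[     1/11     -3/11 ]
[    -4/11      1/11 ]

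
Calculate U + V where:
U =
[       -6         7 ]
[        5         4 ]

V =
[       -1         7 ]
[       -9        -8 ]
U + V =
[       -7        14 ]
[       -4        -4 ]

Matrix addition is elementwise: (U+V)[i][j] = U[i][j] + V[i][j].
  (U+V)[0][0] = (-6) + (-1) = -7
  (U+V)[0][1] = (7) + (7) = 14
  (U+V)[1][0] = (5) + (-9) = -4
  (U+V)[1][1] = (4) + (-8) = -4
U + V =
[       -7        14 ]
[       -4        -4 ]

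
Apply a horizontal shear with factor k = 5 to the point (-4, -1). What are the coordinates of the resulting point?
(-9, -1)

Shear matrix for horizontal shear with factor k = 5:
[[1, 5], [0, 1]]
Result: (-4, -1) → (-9, -1)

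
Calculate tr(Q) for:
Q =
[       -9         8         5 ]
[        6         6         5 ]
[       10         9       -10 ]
tr(Q) = -9 + 6 - 10 = -13

The trace of a square matrix is the sum of its diagonal entries.
Diagonal entries of Q: Q[0][0] = -9, Q[1][1] = 6, Q[2][2] = -10.
tr(Q) = -9 + 6 - 10 = -13.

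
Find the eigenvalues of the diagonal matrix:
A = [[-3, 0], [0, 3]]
λ₁ = -3, λ₂ = 3

The characteristic polynomial of A is det(A - λI) = (-3 - λ)(3 - λ) = 0.
The roots are λ = -3 and λ = 3, so the eigenvalues are the diagonal entries.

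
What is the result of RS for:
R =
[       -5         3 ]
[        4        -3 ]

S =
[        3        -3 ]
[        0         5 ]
RS =
[      -15        30 ]
[       12       -27 ]

Matrix multiplication: (RS)[i][j] = sum over k of R[i][k] * S[k][j].
  (RS)[0][0] = (-5)*(3) + (3)*(0) = -15
  (RS)[0][1] = (-5)*(-3) + (3)*(5) = 30
  (RS)[1][0] = (4)*(3) + (-3)*(0) = 12
  (RS)[1][1] = (4)*(-3) + (-3)*(5) = -27
RS =
[      -15        30 ]
[       12       -27 ]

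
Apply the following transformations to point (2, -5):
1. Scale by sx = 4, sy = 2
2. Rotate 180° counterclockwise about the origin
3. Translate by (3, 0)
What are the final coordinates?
(-5, 10)

Step 1: Scale → (8, -10)
Step 2: Rotate 180° → (-8, 10)
Step 3: Translate → (-5, 10)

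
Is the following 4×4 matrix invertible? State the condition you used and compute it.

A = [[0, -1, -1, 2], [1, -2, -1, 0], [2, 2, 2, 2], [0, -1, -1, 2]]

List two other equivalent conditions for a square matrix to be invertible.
No, not invertible; det(A) = 0 (two rows are equal, so the rows are linearly dependent). Equivalent conditions (failing for this A): rank(A) < 4; Ax = 0 has non-trivial solutions; 0 is an eigenvalue; the columns are linearly dependent.

To check invertibility, compute det(A).
In this matrix, row 0 and the last row are identical, so one row is a scalar multiple of another and the rows are linearly dependent.
A matrix with linearly dependent rows has det = 0 and is not invertible.
Equivalent failed conditions:
- rank(A) < 4.
- Ax = 0 has non-trivial solutions.
- 0 is an eigenvalue.
- The columns are linearly dependent.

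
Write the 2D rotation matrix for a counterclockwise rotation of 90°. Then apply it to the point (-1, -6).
R = [[0, -1], [1, 0]]; R·(-1, -6) = (6, -1)

Rotation matrix formula: R(θ) = [[cos θ, -sin θ], [sin θ, cos θ]]
For θ = 90°:
cos(90°) = 0
sin(90°) = 1
R = [[0, -1], [1, 0]]
Apply to (-1, -6): [0·-1 + (-1)·-6, 1·-1 + 0·-6] = (6, -1)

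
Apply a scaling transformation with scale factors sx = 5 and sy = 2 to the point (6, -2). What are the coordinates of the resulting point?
(30, -4)

Scaling matrix:
[[5, 0], [0, 2]]
Result: (6 × 5, -2 × 2) = (30, -4)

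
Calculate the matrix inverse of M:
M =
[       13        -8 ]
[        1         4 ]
det(M) = 60
M⁻¹ =
[     1/15      2/15 ]
[    -1/60     13/60 ]

For a 2×2 matrix M = [[a, b], [c, d]] with det(M) ≠ 0, M⁻¹ = (1/det(M)) * [[d, -b], [-c, a]].
det(M) = (13)*(4) - (-8)*(1) = 52 + 8 = 60.
M⁻¹ = (1/60) * [[4, 8], [-1, 13]].
Dividing each entry by 60 and reducing:
M⁻¹ =
[     1/15      2/15 ]
[    -1/60     13/60 ]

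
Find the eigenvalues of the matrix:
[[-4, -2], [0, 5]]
λ = -4 and λ = 5

Characteristic equation: det(A - λI) = 0
λ² - (trace)λ + (det) = 0
λ² - (1)λ + (-20) = 0
λ² - 1λ - 20 = 0
Solving: λ = -4, 5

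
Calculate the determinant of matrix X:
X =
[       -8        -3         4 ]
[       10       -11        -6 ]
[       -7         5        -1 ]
det(X) = -592

Expand along row 0 (cofactor expansion): det(X) = a*(e*i - f*h) - b*(d*i - f*g) + c*(d*h - e*g), where the 3×3 is [[a, b, c], [d, e, f], [g, h, i]].
Minor M_00 = (-11)*(-1) - (-6)*(5) = 11 + 30 = 41.
Minor M_01 = (10)*(-1) - (-6)*(-7) = -10 - 42 = -52.
Minor M_02 = (10)*(5) - (-11)*(-7) = 50 - 77 = -27.
det(X) = (-8)*(41) - (-3)*(-52) + (4)*(-27) = -328 - 156 - 108 = -592.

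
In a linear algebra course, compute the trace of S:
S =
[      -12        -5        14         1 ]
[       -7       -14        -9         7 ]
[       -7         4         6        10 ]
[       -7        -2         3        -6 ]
tr(S) = -12 - 14 + 6 - 6 = -26

The trace of a square matrix is the sum of its diagonal entries.
Diagonal entries of S: S[0][0] = -12, S[1][1] = -14, S[2][2] = 6, S[3][3] = -6.
tr(S) = -12 - 14 + 6 - 6 = -26.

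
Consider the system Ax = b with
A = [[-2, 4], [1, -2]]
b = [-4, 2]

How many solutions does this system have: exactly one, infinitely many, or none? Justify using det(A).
Infinitely many solutions

det(A) = (-2)*(-2) - (4)*(1) = 0, so A is singular (column 2 is -2 times column 1).
b = [-4, 2] = 2 * column 1 of A, so b lies in the column space of A.
A singular matrix whose right-hand side is in its column space gives a 1-parameter family of solutions — infinitely many.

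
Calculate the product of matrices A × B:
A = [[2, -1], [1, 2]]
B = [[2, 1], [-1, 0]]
[[5, 2], [0, 1]]

Matrix multiplication:
C[0][0] = 2×2 + -1×-1 = 5
C[0][1] = 2×1 + -1×0 = 2
C[1][0] = 1×2 + 2×-1 = 0
C[1][1] = 1×1 + 2×0 = 1
Result: [[5, 2], [0, 1]]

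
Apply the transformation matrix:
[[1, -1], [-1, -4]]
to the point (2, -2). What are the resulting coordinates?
(4, 6)

Matrix multiplication:
[[1, -1], [-1, -4]] × [2, -2]ᵀ
= [1×2 + -1×-2, -1×2 + -4×-2]ᵀ
= [4.0000, 6.0000]ᵀ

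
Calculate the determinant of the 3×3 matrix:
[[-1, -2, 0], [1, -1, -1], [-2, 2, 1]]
-3

Expansion along first row:
det = -1·det([[-1,-1],[2,1]]) - -2·det([[1,-1],[-2,1]]) + 0·det([[1,-1],[-2,2]])
    = -1·(-1·1 - -1·2) - -2·(1·1 - -1·-2) + 0·(1·2 - -1·-2)
    = -1·1 - -2·-1 + 0·0
    = -1 + -2 + 0 = -3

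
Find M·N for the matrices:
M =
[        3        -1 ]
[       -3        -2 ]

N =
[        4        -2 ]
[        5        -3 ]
MN =
[        7        -3 ]
[      -22        12 ]

Matrix multiplication: (MN)[i][j] = sum over k of M[i][k] * N[k][j].
  (MN)[0][0] = (3)*(4) + (-1)*(5) = 7
  (MN)[0][1] = (3)*(-2) + (-1)*(-3) = -3
  (MN)[1][0] = (-3)*(4) + (-2)*(5) = -22
  (MN)[1][1] = (-3)*(-2) + (-2)*(-3) = 12
MN =
[        7        -3 ]
[      -22        12 ]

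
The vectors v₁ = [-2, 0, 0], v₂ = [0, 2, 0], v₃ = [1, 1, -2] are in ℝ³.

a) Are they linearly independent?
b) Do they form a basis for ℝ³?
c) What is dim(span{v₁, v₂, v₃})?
Yes independent, yes basis, dim = 3

Stack v₁, v₂, v₃ as rows of a 3×3 matrix.
[[-2, 0, 0]; [0, 2, 0]; [1, 1, -2]] is already lower triangular with nonzero diagonal entries (-2, 2, -2), so its determinant is the product of the diagonal entries, det = (-2)·(2)·(-2) = 8 ≠ 0, and the rows are linearly independent.
Three linearly independent vectors in ℝ³ form a basis for ℝ³, so dim(span{v₁,v₂,v₃}) = 3.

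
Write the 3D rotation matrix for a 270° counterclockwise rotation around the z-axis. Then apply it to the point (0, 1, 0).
R = [[0, 1, 0], [-1, 0, 0], [0, 0, 1]]; R·(0, 1, 0) = (1, 0, 0)

Rotation matrix for 270° around z-axis:
cos(270°) = 0, sin(270°) = -1
R = [[0, 1, 0], [-1, 0, 0], [0, 0, 1]]
Apply to (0, 1, 0): R·[0, 1, 0]ᵀ = (1, 0, 0)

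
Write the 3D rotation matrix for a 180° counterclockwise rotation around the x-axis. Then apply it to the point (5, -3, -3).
R = [[1, 0, 0], [0, -1, 0], [0, 0, -1]]; R·(5, -3, -3) = (5, 3, 3)

Rotation matrix for 180° around x-axis:
cos(180°) = -1, sin(180°) = 0
R = [[1, 0, 0], [0, -1, 0], [0, 0, -1]]
Apply to (5, -3, -3): R·[5, -3, -3]ᵀ = (5, 3, 3)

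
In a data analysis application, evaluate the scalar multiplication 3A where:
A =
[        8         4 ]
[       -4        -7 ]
3A =
[       24        12 ]
[      -12       -21 ]

Scalar multiplication is elementwise: (3A)[i][j] = 3 * A[i][j].
  (3A)[0][0] = 3 * (8) = 24
  (3A)[0][1] = 3 * (4) = 12
  (3A)[1][0] = 3 * (-4) = -12
  (3A)[1][1] = 3 * (-7) = -21
3A =
[       24        12 ]
[      -12       -21 ]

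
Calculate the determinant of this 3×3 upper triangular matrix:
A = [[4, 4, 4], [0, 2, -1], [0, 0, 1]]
8

The determinant of a triangular matrix is the product of its diagonal entries (the off-diagonal entries above the diagonal do not affect it).
det(A) = (4) * (2) * (1) = 8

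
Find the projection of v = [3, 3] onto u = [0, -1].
[0, 3]

The projection of v onto u is proj_u(v) = ((v·u) / (u·u)) · u.
v·u = (3)*(0) + (3)*(-1) = -3.
u·u = (0)*(0) + (-1)*(-1) = 1.
coefficient = -3 / 1 = -3.
proj_u(v) = -3 · [0, -1] = [0, 3].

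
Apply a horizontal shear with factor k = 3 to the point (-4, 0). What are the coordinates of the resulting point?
(-4, 0)

Shear matrix for horizontal shear with factor k = 3:
[[1, 3], [0, 1]]
Result: (-4, 0) → (-4, 0)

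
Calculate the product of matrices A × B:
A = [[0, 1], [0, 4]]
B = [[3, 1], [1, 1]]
[[1, 1], [4, 4]]

Matrix multiplication:
C[0][0] = 0×3 + 1×1 = 1
C[0][1] = 0×1 + 1×1 = 1
C[1][0] = 0×3 + 4×1 = 4
C[1][1] = 0×1 + 4×1 = 4
Result: [[1, 1], [4, 4]]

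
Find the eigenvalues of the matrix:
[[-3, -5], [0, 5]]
λ = -3 and λ = 5

Characteristic equation: det(A - λI) = 0
λ² - (trace)λ + (det) = 0
λ² - (2)λ + (-15) = 0
λ² - 2λ - 15 = 0
Solving: λ = -3, 5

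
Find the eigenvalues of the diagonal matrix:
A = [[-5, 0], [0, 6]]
λ₁ = -5, λ₂ = 6

The characteristic polynomial of A is det(A - λI) = (-5 - λ)(6 - λ) = 0.
The roots are λ = -5 and λ = 6, so the eigenvalues are the diagonal entries.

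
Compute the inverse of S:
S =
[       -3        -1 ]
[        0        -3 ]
det(S) = 9
S⁻¹ =
[     -1/3       1/9 ]
[        0      -1/3 ]

For a 2×2 matrix S = [[a, b], [c, d]] with det(S) ≠ 0, S⁻¹ = (1/det(S)) * [[d, -b], [-c, a]].
det(S) = (-3)*(-3) - (-1)*(0) = 9 - 0 = 9.
S⁻¹ = (1/9) * [[-3, 1], [0, -3]].
Dividing each entry by 9 and reducing:
S⁻¹ =
[     -1/3       1/9 ]
[        0      -1/3 ]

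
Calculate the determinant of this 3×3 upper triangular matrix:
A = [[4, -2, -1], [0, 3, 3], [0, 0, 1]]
12

The determinant of a triangular matrix is the product of its diagonal entries (the off-diagonal entries above the diagonal do not affect it).
det(A) = (4) * (3) * (1) = 12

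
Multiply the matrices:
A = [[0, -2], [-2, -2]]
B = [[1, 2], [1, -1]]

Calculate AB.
[[-2, 2], [-4, -2]]

Each entry (i,j) of AB = sum over k of A[i][k]*B[k][j].
(AB)[0][0] = (0)*(1) + (-2)*(1) = -2
(AB)[0][1] = (0)*(2) + (-2)*(-1) = 2
(AB)[1][0] = (-2)*(1) + (-2)*(1) = -4
(AB)[1][1] = (-2)*(2) + (-2)*(-1) = -2
AB = [[-2, 2], [-4, -2]]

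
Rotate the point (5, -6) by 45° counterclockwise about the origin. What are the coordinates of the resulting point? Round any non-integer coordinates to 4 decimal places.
(7.7782, -0.7071)

Rotation matrix R(θ) = [[cos θ, -sin θ], [sin θ, cos θ]]; for θ = 45°:
R = [[√2/2, -√2/2], [√2/2, √2/2]]
Result: R × [5, -6]ᵀ = [√2/2·5 + (-√2/2)·-6, √2/2·5 + (√2/2)·-6]ᵀ = (7.7782, -0.7071)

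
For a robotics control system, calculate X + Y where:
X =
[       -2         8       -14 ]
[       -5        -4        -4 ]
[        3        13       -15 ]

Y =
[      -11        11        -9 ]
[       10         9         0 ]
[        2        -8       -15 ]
X + Y =
[      -13        19       -23 ]
[        5         5        -4 ]
[        5         5       -30 ]

Matrix addition is elementwise: (X+Y)[i][j] = X[i][j] + Y[i][j].
  (X+Y)[0][0] = (-2) + (-11) = -13
  (X+Y)[0][1] = (8) + (11) = 19
  (X+Y)[0][2] = (-14) + (-9) = -23
  (X+Y)[1][0] = (-5) + (10) = 5
  (X+Y)[1][1] = (-4) + (9) = 5
  (X+Y)[1][2] = (-4) + (0) = -4
  (X+Y)[2][0] = (3) + (2) = 5
  (X+Y)[2][1] = (13) + (-8) = 5
  (X+Y)[2][2] = (-15) + (-15) = -30
X + Y =
[      -13        19       -23 ]
[        5         5        -4 ]
[        5         5       -30 ]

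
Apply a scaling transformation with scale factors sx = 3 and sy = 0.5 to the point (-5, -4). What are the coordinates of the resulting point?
(-15, -2.0)

Scaling matrix:
[[3, 0], [0, 0.50]]
Result: (-5 × 3, -4 × 0.5) = (-15, -2.0)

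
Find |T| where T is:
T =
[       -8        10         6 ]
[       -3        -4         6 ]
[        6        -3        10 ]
det(T) = 1034

Expand along row 0 (cofactor expansion): det(T) = a*(e*i - f*h) - b*(d*i - f*g) + c*(d*h - e*g), where the 3×3 is [[a, b, c], [d, e, f], [g, h, i]].
Minor M_00 = (-4)*(10) - (6)*(-3) = -40 + 18 = -22.
Minor M_01 = (-3)*(10) - (6)*(6) = -30 - 36 = -66.
Minor M_02 = (-3)*(-3) - (-4)*(6) = 9 + 24 = 33.
det(T) = (-8)*(-22) - (10)*(-66) + (6)*(33) = 176 + 660 + 198 = 1034.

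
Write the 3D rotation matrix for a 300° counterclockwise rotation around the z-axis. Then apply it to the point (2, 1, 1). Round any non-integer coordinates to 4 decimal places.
R = [[1/2, √3/2, 0], [-√3/2, 1/2, 0], [0, 0, 1]]; R·(2, 1, 1) = (1.8660, -1.2321, 1.0000)

Rotation matrix for 300° around z-axis:
cos(300°) = 1/2, sin(300°) = -√3/2
R = [[1/2, √3/2, 0], [-√3/2, 1/2, 0], [0, 0, 1]]
Apply to (2, 1, 1): R·[2, 1, 1]ᵀ = (1.8660, -1.2321, 1.0000)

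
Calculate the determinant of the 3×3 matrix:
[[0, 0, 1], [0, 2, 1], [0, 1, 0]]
0

Expansion along first row:
det = 0·det([[2,1],[1,0]]) - 0·det([[0,1],[0,0]]) + 1·det([[0,2],[0,1]])
    = 0·(2·0 - 1·1) - 0·(0·0 - 1·0) + 1·(0·1 - 2·0)
    = 0·-1 - 0·0 + 1·0
    = 0 + 0 + 0 = 0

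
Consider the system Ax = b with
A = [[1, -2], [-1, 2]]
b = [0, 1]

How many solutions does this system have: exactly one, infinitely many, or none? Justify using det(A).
No solution

det(A) = (1)*(2) - (-2)*(-1) = 0, so A is singular.
The column space of A is span(column 1) = span([1, -1]).
b = [0, 1] is not a scalar multiple of column 1, so b ∉ column space and the system is inconsistent — no solution.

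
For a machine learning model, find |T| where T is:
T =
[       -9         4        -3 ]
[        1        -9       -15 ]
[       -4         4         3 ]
det(T) = 27

Expand along row 0 (cofactor expansion): det(T) = a*(e*i - f*h) - b*(d*i - f*g) + c*(d*h - e*g), where the 3×3 is [[a, b, c], [d, e, f], [g, h, i]].
Minor M_00 = (-9)*(3) - (-15)*(4) = -27 + 60 = 33.
Minor M_01 = (1)*(3) - (-15)*(-4) = 3 - 60 = -57.
Minor M_02 = (1)*(4) - (-9)*(-4) = 4 - 36 = -32.
det(T) = (-9)*(33) - (4)*(-57) + (-3)*(-32) = -297 + 228 + 96 = 27.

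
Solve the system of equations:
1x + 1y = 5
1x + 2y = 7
x = 3, y = 2

Use elimination (row reduction):
Equation 1: 1x + 1y = 5.
Equation 2: 1x + 2y = 7.
Multiply Eq1 by 1 and Eq2 by 1: 1x + 1y = 5;  1x + 2y = 7.
Subtract: (1)y = 2, so y = 2.
Back-substitute into Eq1: 1x + 1*(2) = 5, so x = 3.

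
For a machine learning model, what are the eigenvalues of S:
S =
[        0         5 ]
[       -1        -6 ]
λ = -5, -1

Solve det(S - λI) = 0. For a 2×2 matrix the characteristic equation is λ² - (trace)λ + det = 0.
trace(S) = a + d = 0 - 6 = -6.
det(S) = a*d - b*c = (0)*(-6) - (5)*(-1) = 0 + 5 = 5.
Characteristic equation: λ² - (-6)λ + (5) = 0.
Discriminant = (-6)² - 4*(5) = 36 - 20 = 16.
λ = (-6 ± √16) / 2 = (-6 ± 4) / 2 = -5, -1.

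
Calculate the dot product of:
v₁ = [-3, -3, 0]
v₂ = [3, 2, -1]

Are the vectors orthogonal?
-15, No

The dot product is the sum of products of corresponding components.
v₁·v₂ = (-3)*(3) + (-3)*(2) + (0)*(-1) = -9 - 6 + 0 = -15.
Two vectors are orthogonal iff their dot product is 0; here the dot product is -15, so the vectors are not orthogonal.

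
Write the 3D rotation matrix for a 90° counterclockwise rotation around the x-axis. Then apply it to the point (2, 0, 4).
R = [[1, 0, 0], [0, 0, -1], [0, 1, 0]]; R·(2, 0, 4) = (2, -4, 0)

Rotation matrix for 90° around x-axis:
cos(90°) = 0, sin(90°) = 1
R = [[1, 0, 0], [0, 0, -1], [0, 1, 0]]
Apply to (2, 0, 4): R·[2, 0, 4]ᵀ = (2, -4, 0)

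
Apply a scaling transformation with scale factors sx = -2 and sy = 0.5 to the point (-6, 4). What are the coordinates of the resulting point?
(12, 2.0)

Scaling matrix:
[[-2, 0], [0, 0.50]]
Result: (-6 × -2, 4 × 0.5) = (12, 2.0)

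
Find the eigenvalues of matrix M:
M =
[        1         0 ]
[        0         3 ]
λ = 1, 3

Solve det(M - λI) = 0. For a 2×2 matrix the characteristic equation is λ² - (trace)λ + det = 0.
trace(M) = a + d = 1 + 3 = 4.
det(M) = a*d - b*c = (1)*(3) - (0)*(0) = 3 - 0 = 3.
Characteristic equation: λ² - (4)λ + (3) = 0.
Discriminant = (4)² - 4*(3) = 16 - 12 = 4.
λ = (4 ± √4) / 2 = (4 ± 2) / 2 = 1, 3.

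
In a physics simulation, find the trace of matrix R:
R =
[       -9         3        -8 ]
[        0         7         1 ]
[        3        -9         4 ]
tr(R) = -9 + 7 + 4 = 2

The trace of a square matrix is the sum of its diagonal entries.
Diagonal entries of R: R[0][0] = -9, R[1][1] = 7, R[2][2] = 4.
tr(R) = -9 + 7 + 4 = 2.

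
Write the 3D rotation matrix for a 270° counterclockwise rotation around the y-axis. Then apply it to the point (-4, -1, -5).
R = [[0, 0, -1], [0, 1, 0], [1, 0, 0]]; R·(-4, -1, -5) = (5, -1, -4)

Rotation matrix for 270° around y-axis:
cos(270°) = 0, sin(270°) = -1
R = [[0, 0, -1], [0, 1, 0], [1, 0, 0]]
Apply to (-4, -1, -5): R·[-4, -1, -5]ᵀ = (5, -1, -4)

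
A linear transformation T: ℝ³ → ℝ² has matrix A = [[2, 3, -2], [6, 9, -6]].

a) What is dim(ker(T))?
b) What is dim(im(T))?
dim(ker) = 2, dim(im) = 1

Observe that row 2 = 3 × row 1 (so the rows are linearly dependent).
Thus rank(A) = 1 (only one linearly independent row).
dim(im(T)) = rank(A) = 1.
By the rank-nullity theorem applied to T: ℝ³ → ℝ², rank(A) + nullity(A) = 3 (the domain dimension), so dim(ker(T)) = 3 - 1 = 2.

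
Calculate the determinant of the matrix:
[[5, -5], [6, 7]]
65

For a 2×2 matrix [[a, b], [c, d]], det = ad - bc
det = (5)(7) - (-5)(6) = 35 - -30 = 65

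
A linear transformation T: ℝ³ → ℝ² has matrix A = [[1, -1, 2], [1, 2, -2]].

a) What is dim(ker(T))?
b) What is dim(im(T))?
dim(ker) = 1, dim(im) = 2

The two rows are not scalar multiples of one another (no single k satisfies row 2 = k × row 1), so they are linearly independent.
Thus rank(A) = 2.
dim(im(T)) = rank(A) = 2.
By the rank-nullity theorem applied to T: ℝ³ → ℝ², rank(A) + nullity(A) = 3 (the domain dimension), so dim(ker(T)) = 3 - 2 = 1.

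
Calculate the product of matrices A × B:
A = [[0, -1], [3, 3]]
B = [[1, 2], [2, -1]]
[[-2, 1], [9, 3]]

Matrix multiplication:
C[0][0] = 0×1 + -1×2 = -2
C[0][1] = 0×2 + -1×-1 = 1
C[1][0] = 3×1 + 3×2 = 9
C[1][1] = 3×2 + 3×-1 = 3
Result: [[-2, 1], [9, 3]]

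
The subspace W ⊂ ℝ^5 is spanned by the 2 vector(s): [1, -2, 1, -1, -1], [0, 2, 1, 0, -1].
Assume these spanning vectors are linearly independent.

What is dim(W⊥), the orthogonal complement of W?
dim(W⊥) = 3

For any subspace W of ℝ^n, dim(W) + dim(W⊥) = n (the whole-space dimension).
Here the given 2 vectors are linearly independent, so dim(W) = 2.
Thus dim(W⊥) = n - dim(W) = 5 - 2 = 3.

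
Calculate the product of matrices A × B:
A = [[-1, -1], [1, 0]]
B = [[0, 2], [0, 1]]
[[0, -3], [0, 2]]

Matrix multiplication:
C[0][0] = -1×0 + -1×0 = 0
C[0][1] = -1×2 + -1×1 = -3
C[1][0] = 1×0 + 0×0 = 0
C[1][1] = 1×2 + 0×1 = 2
Result: [[0, -3], [0, 2]]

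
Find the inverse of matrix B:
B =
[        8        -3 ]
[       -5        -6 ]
det(B) = -63
B⁻¹ =
[     2/21     -1/21 ]
[    -5/63     -8/63 ]

For a 2×2 matrix B = [[a, b], [c, d]] with det(B) ≠ 0, B⁻¹ = (1/det(B)) * [[d, -b], [-c, a]].
det(B) = (8)*(-6) - (-3)*(-5) = -48 - 15 = -63.
B⁻¹ = (1/-63) * [[-6, 3], [5, 8]].
Dividing each entry by -63 and reducing:
B⁻¹ =
[     2/21     -1/21 ]
[    -5/63     -8/63 ]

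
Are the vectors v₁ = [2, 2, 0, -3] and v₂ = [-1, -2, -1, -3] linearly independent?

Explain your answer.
Yes, linearly independent

Two vectors are linearly dependent iff one is a scalar multiple of the other.
No single scalar k satisfies v₂ = k·v₁ (the ratios of corresponding entries disagree), so v₁ and v₂ are linearly independent.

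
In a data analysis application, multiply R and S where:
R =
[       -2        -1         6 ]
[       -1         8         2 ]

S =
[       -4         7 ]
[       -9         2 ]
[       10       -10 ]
RS =
[       77       -76 ]
[      -48       -11 ]

Matrix multiplication: (RS)[i][j] = sum over k of R[i][k] * S[k][j].
  (RS)[0][0] = (-2)*(-4) + (-1)*(-9) + (6)*(10) = 77
  (RS)[0][1] = (-2)*(7) + (-1)*(2) + (6)*(-10) = -76
  (RS)[1][0] = (-1)*(-4) + (8)*(-9) + (2)*(10) = -48
  (RS)[1][1] = (-1)*(7) + (8)*(2) + (2)*(-10) = -11
RS =
[       77       -76 ]
[      -48       -11 ]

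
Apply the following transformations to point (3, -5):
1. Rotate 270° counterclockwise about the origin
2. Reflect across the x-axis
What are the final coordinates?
(-5, 3)

Step 1: Rotate 270° → (-5, -3)
Step 2: Reflect across the x-axis → (-5, 3)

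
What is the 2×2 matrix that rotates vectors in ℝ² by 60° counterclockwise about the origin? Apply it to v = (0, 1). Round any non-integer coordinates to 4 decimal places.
R = [[1/2, -√3/2], [√3/2, 1/2]]; R·v = (-0.8660, 0.5000)

A counterclockwise rotation by angle θ in ℝ² has matrix R(θ) = [[cos θ, -sin θ], [sin θ, cos θ]].
For θ = 60°: cos θ = 1/2, sin θ = √3/2.
R(60°) = [[1/2, -√3/2], [√3/2, 1/2]].
R·v = [1/2·0 + (-√3/2)·1, √3/2·0 + 1/2·1] = (-0.8660, 0.5000).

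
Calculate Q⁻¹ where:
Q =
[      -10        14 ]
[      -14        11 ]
det(Q) = 86
Q⁻¹ =
[    11/86     -7/43 ]
[     7/43     -5/43 ]

For a 2×2 matrix Q = [[a, b], [c, d]] with det(Q) ≠ 0, Q⁻¹ = (1/det(Q)) * [[d, -b], [-c, a]].
det(Q) = (-10)*(11) - (14)*(-14) = -110 + 196 = 86.
Q⁻¹ = (1/86) * [[11, -14], [14, -10]].
Dividing each entry by 86 and reducing:
Q⁻¹ =
[    11/86     -7/43 ]
[     7/43     -5/43 ]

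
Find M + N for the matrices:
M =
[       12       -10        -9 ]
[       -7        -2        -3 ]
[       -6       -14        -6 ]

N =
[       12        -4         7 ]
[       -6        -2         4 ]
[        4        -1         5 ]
M + N =
[       24       -14        -2 ]
[      -13        -4         1 ]
[       -2       -15        -1 ]

Matrix addition is elementwise: (M+N)[i][j] = M[i][j] + N[i][j].
  (M+N)[0][0] = (12) + (12) = 24
  (M+N)[0][1] = (-10) + (-4) = -14
  (M+N)[0][2] = (-9) + (7) = -2
  (M+N)[1][0] = (-7) + (-6) = -13
  (M+N)[1][1] = (-2) + (-2) = -4
  (M+N)[1][2] = (-3) + (4) = 1
  (M+N)[2][0] = (-6) + (4) = -2
  (M+N)[2][1] = (-14) + (-1) = -15
  (M+N)[2][2] = (-6) + (5) = -1
M + N =
[       24       -14        -2 ]
[      -13        -4         1 ]
[       -2       -15        -1 ]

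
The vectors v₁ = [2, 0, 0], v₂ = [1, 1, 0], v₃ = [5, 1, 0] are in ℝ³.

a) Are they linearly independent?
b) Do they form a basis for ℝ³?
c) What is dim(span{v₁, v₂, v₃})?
Not independent, not a basis, dim(span) = 2

Check whether v₃ can be written as a linear combination of v₁ and v₂.
v₃ = (2)·v₁ + (1)·v₂ = [5, 1, 0], so the three vectors are linearly dependent.
Thus they do not form a basis for ℝ³, and dim(span{v₁, v₂, v₃}) = 2 (spanned by v₁ and v₂).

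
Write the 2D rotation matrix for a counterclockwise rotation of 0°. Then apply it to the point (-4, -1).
R = [[1, 0], [0, 1]]; R·(-4, -1) = (-4, -1)

Rotation matrix formula: R(θ) = [[cos θ, -sin θ], [sin θ, cos θ]]
For θ = 0°:
cos(0°) = 1
sin(0°) = 0
R = [[1, 0], [0, 1]]
Apply to (-4, -1): [1·-4 + (0)·-1, 0·-4 + 1·-1] = (-4, -1)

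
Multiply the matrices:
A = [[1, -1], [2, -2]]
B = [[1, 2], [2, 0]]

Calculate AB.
[[-1, 2], [-2, 4]]

Each entry (i,j) of AB = sum over k of A[i][k]*B[k][j].
(AB)[0][0] = (1)*(1) + (-1)*(2) = -1
(AB)[0][1] = (1)*(2) + (-1)*(0) = 2
(AB)[1][0] = (2)*(1) + (-2)*(2) = -2
(AB)[1][1] = (2)*(2) + (-2)*(0) = 4
AB = [[-1, 2], [-2, 4]]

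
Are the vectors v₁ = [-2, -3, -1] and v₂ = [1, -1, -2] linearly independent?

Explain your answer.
Yes, linearly independent

Two vectors are linearly dependent iff one is a scalar multiple of the other.
No single scalar k satisfies v₂ = k·v₁ (the ratios of corresponding entries disagree), so v₁ and v₂ are linearly independent.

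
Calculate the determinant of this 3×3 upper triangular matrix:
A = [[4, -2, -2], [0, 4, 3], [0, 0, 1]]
16

The determinant of a triangular matrix is the product of its diagonal entries (the off-diagonal entries above the diagonal do not affect it).
det(A) = (4) * (4) * (1) = 16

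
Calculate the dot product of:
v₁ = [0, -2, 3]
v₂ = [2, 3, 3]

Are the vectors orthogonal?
3, No

The dot product is the sum of products of corresponding components.
v₁·v₂ = (0)*(2) + (-2)*(3) + (3)*(3) = 0 - 6 + 9 = 3.
Two vectors are orthogonal iff their dot product is 0; here the dot product is 3, so the vectors are not orthogonal.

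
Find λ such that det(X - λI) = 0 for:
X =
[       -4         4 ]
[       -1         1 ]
λ = -3, 0

Solve det(X - λI) = 0. For a 2×2 matrix the characteristic equation is λ² - (trace)λ + det = 0.
trace(X) = a + d = -4 + 1 = -3.
det(X) = a*d - b*c = (-4)*(1) - (4)*(-1) = -4 + 4 = 0.
Characteristic equation: λ² - (-3)λ + (0) = 0.
Discriminant = (-3)² - 4*(0) = 9 - 0 = 9.
λ = (-3 ± √9) / 2 = (-3 ± 3) / 2 = -3, 0.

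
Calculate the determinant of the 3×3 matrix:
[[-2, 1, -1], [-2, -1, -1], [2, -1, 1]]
0

Expansion along first row:
det = -2·det([[-1,-1],[-1,1]]) - 1·det([[-2,-1],[2,1]]) + -1·det([[-2,-1],[2,-1]])
    = -2·(-1·1 - -1·-1) - 1·(-2·1 - -1·2) + -1·(-2·-1 - -1·2)
    = -2·-2 - 1·0 + -1·4
    = 4 + 0 + -4 = 0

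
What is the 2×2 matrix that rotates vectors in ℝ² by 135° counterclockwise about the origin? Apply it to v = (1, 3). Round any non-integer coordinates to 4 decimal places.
R = [[-√2/2, -√2/2], [√2/2, -√2/2]]; R·v = (-2.8284, -1.4142)

A counterclockwise rotation by angle θ in ℝ² has matrix R(θ) = [[cos θ, -sin θ], [sin θ, cos θ]].
For θ = 135°: cos θ = -√2/2, sin θ = √2/2.
R(135°) = [[-√2/2, -√2/2], [√2/2, -√2/2]].
R·v = [-√2/2·1 + (-√2/2)·3, √2/2·1 + -√2/2·3] = (-2.8284, -1.4142).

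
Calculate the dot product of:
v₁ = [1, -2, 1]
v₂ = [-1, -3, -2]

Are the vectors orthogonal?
3, No

The dot product is the sum of products of corresponding components.
v₁·v₂ = (1)*(-1) + (-2)*(-3) + (1)*(-2) = -1 + 6 - 2 = 3.
Two vectors are orthogonal iff their dot product is 0; here the dot product is 3, so the vectors are not orthogonal.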